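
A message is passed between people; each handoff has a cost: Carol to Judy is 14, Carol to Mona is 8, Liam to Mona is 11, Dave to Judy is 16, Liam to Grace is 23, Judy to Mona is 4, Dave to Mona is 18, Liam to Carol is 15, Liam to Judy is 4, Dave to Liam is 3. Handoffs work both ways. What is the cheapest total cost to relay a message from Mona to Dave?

A few of the Mona→Dave routes:
Mona-Liam-Dave: 11 + 3 = 14
Mona-Judy-Dave: 4 + 16 = 20
Mona-Judy-Liam-Dave: 4 + 4 + 3 = 11
Mona-Dave: 18
Best route has total 11.

11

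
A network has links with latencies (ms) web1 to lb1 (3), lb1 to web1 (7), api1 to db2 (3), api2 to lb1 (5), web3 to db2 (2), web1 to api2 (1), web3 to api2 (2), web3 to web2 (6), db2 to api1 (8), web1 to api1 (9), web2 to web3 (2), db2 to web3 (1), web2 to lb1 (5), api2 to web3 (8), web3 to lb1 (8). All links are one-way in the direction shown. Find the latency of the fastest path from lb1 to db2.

18

Routes from lb1 to db2:
lb1-web1-api1-db2: 7 + 9 + 3 = 19
lb1-web1-api2-web3-db2: 7 + 1 + 8 + 2 = 18
Best route has total 18 ms.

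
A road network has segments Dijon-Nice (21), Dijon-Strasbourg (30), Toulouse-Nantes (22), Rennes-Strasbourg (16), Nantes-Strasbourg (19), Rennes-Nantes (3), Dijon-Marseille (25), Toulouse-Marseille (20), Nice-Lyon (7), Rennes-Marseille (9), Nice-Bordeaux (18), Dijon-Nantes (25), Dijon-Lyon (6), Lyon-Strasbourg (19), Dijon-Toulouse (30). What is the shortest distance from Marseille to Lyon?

A few of the Marseille→Lyon routes:
Marseille→Dijon→Nice→Lyon: 25 + 21 + 7 = 53
Marseille→Rennes→Nantes→Strasbourg→Lyon: 9 + 3 + 19 + 19 = 50
Marseille→Rennes→Nantes→Dijon→Lyon: 9 + 3 + 25 + 6 = 43
Marseille→Rennes→Strasbourg→Lyon: 9 + 16 + 19 = 44
Marseille→Dijon→Lyon: 25 + 6 = 31
Shortest: 31.

31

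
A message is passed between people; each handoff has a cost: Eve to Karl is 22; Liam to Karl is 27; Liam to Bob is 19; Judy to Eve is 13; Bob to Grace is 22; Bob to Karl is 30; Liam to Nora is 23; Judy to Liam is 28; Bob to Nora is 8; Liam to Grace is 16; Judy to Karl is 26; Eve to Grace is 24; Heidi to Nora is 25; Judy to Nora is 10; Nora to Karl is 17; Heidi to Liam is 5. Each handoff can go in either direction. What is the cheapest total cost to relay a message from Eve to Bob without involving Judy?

46

Checking several routes:
Eve-Karl-Bob: 22 + 30 = 52
Eve-Karl-Liam-Bob: 22 + 27 + 19 = 68
Eve-Grace-Liam-Bob: 24 + 16 + 19 = 59
Eve-Grace-Liam-Nora-Bob: 24 + 16 + 23 + 8 = 71
Eve-Grace-Bob: 24 + 22 = 46
Eve-Karl-Nora-Bob: 22 + 17 + 8 = 47
Best route has total 46.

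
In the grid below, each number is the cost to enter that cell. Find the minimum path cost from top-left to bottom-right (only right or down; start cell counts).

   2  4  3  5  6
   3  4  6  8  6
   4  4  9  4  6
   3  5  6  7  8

Path r0c0 r1c0 r2c0 r3c0 r3c1 r3c2 r3c3 r3c4: 2 + 3 + 4 + 3 + 5 + 6 + 7 + 8 = 38.
For comparison, the top-then-right route costs 40.

38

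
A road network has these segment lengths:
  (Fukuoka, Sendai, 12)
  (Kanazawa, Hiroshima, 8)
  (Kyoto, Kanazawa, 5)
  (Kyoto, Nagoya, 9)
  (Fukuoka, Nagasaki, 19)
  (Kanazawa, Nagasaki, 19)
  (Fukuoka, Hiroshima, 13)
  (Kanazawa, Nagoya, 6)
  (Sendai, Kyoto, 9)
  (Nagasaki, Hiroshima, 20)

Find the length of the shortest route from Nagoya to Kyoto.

9

Comparing a few candidate routes:
Nagoya -> Kanazawa -> Hiroshima -> Fukuoka -> Sendai -> Kyoto: 6 + 8 + 13 + 12 + 9 = 48
Nagoya -> Kanazawa -> Kyoto: 6 + 5 = 11
Nagoya -> Kanazawa -> Nagasaki -> Fukuoka -> Sendai -> Kyoto: 6 + 19 + 19 + 12 + 9 = 65
Nagoya -> Kyoto: 9
The minimum is 9.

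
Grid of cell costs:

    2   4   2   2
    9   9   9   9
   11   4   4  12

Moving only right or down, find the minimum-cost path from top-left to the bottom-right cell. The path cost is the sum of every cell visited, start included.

31

One optimal route is r0c0→r0c1→r0c2→r0c3→r1c3→r2c3.
Its cost is 2 + 4 + 2 + 2 + 9 + 12 = 31.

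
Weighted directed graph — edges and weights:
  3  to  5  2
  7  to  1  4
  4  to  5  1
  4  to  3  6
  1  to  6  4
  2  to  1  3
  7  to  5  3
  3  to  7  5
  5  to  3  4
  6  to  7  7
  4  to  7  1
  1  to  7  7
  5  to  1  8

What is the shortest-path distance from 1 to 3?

14

Candidate routes:
1 - 6 - 7 - 5 - 3: 4 + 7 + 3 + 4 = 18
1 - 7 - 5 - 3: 7 + 3 + 4 = 14
Best route has total 14.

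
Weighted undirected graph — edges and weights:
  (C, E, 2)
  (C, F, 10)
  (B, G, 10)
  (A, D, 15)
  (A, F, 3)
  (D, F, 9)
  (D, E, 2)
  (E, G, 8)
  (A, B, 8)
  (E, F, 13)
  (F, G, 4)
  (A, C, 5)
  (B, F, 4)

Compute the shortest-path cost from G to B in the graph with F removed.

Routes from G to B avoiding F:
G → B: 10
G → E → D → A → B: 8 + 2 + 15 + 8 = 33
G → E → C → A → B: 8 + 2 + 5 + 8 = 23
Best route has total 10.

10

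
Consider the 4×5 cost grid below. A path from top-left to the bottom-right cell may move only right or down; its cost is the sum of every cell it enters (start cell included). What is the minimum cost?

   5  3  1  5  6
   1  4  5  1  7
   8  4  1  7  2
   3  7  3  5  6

One optimal route is r0c0 -> r0c1 -> r0c2 -> r1c2 -> r2c2 -> r3c2 -> r3c3 -> r3c4.
Its cost is 5 + 3 + 1 + 5 + 1 + 3 + 5 + 6 = 29.
(Top row then right column would cost 35.)

29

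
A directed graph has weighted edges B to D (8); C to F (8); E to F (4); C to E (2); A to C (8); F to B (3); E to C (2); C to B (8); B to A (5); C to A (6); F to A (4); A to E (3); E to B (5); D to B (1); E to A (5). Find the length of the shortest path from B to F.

12

Some routes from B to F:
B - A - E - C - F: 5 + 3 + 2 + 8 = 18
B - A - E - F: 5 + 3 + 4 = 12
B - A - C - E - F: 5 + 8 + 2 + 4 = 19
Shortest: 12.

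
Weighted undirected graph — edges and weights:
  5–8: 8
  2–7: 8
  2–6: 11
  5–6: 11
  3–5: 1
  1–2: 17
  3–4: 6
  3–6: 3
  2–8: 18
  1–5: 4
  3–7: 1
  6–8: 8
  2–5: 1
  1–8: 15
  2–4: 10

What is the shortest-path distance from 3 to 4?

A few of the 3→4 routes:
3 → 7 → 2 → 4: 1 + 8 + 10 = 19
3 → 4: 6
3 → 5 → 2 → 4: 1 + 1 + 10 = 12
Best route has total 6.

6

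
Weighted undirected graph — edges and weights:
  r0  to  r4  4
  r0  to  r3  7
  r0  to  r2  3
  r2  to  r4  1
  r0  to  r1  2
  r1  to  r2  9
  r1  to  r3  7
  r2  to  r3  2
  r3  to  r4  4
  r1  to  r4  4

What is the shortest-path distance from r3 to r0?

5

Checking several routes:
r3 - r2 - r0: 2 + 3 = 5
r3 - r2 - r4 - r0: 2 + 1 + 4 = 7
r3 - r0: 7
Shortest: 5.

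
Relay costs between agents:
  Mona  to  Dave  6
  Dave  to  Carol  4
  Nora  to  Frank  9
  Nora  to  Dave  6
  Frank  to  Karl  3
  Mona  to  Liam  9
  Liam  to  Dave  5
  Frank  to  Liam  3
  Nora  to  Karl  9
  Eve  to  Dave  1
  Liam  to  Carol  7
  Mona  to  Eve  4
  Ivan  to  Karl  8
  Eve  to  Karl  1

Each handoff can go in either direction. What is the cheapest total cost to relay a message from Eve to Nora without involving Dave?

10

Candidate routes:
Eve→Mona→Liam→Frank→Karl→Nora: 4 + 9 + 3 + 3 + 9 = 28
Eve→Mona→Liam→Frank→Nora: 4 + 9 + 3 + 9 = 25
Eve→Karl→Nora: 1 + 9 = 10
Eve→Karl→Frank→Nora: 1 + 3 + 9 = 13
Shortest: 10.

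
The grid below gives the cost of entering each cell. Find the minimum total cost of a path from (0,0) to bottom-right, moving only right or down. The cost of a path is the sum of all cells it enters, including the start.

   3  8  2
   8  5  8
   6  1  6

Path [0,0]→[0,1]→[1,1]→[2,1]→[2,2]: 3 + 8 + 5 + 1 + 6 = 23.

23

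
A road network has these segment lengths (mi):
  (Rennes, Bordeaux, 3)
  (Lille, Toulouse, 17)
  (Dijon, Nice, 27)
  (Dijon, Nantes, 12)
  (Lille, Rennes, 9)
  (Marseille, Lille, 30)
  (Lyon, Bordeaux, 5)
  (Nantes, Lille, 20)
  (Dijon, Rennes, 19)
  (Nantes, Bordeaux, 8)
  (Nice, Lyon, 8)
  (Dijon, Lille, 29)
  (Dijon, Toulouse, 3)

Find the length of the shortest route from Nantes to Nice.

Checking several routes:
Nantes - Dijon - Nice: 12 + 27 = 39
Nantes - Bordeaux - Lyon - Nice: 8 + 5 + 8 = 21
Nantes - Bordeaux - Rennes - Dijon - Nice: 8 + 3 + 19 + 27 = 57
Nantes - Lille - Rennes - Bordeaux - Lyon - Nice: 20 + 9 + 3 + 5 + 8 = 45
Nantes - Dijon - Toulouse - Lille - Rennes - Bordeaux - Lyon - Nice: 12 + 3 + 17 + 9 + 3 + 5 + 8 = 57
Nantes - Dijon - Rennes - Bordeaux - Lyon - Nice: 12 + 19 + 3 + 5 + 8 = 47
Best route has total 21 mi.

21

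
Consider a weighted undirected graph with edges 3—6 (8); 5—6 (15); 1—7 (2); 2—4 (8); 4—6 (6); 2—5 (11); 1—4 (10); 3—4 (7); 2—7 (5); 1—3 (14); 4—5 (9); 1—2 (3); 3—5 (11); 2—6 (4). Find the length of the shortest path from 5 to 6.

Comparing a few candidate routes:
5→6: 15
5→2→6: 11 + 4 = 15
5→4→6: 9 + 6 = 15
5→3→6: 11 + 8 = 19
Shortest: 15.

15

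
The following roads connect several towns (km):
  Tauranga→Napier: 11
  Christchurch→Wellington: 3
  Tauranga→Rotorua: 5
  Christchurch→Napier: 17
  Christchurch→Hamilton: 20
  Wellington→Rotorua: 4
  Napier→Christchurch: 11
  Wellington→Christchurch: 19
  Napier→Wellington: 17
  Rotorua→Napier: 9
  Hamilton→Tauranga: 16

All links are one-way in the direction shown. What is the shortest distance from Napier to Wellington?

14

Candidate routes:
Napier - Christchurch - Wellington: 11 + 3 = 14
Napier - Wellington: 17
The minimum is 14 km.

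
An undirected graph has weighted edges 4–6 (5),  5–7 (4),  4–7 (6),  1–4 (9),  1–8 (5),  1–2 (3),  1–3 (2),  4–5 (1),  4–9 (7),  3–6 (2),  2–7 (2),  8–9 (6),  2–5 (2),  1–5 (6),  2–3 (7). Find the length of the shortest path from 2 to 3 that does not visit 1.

Candidate routes:
2→5→7→4→6→3: 2 + 4 + 6 + 5 + 2 = 19
2→7→4→6→3: 2 + 6 + 5 + 2 = 15
2→7→5→4→6→3: 2 + 4 + 1 + 5 + 2 = 14
2→3: 7
2→5→4→6→3: 2 + 1 + 5 + 2 = 10
The minimum is 7.

7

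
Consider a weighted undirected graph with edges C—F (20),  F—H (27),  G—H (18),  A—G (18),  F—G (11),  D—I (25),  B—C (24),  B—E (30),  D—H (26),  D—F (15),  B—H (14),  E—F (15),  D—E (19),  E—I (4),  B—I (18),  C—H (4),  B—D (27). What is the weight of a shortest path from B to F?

Checking several routes:
B → I → E → F: 18 + 4 + 15 = 37
B → H → F: 14 + 27 = 41
B → D → F: 27 + 15 = 42
B → H → C → F: 14 + 4 + 20 = 38
B → H → G → F: 14 + 18 + 11 = 43
B → C → F: 24 + 20 = 44
The minimum is 37.

37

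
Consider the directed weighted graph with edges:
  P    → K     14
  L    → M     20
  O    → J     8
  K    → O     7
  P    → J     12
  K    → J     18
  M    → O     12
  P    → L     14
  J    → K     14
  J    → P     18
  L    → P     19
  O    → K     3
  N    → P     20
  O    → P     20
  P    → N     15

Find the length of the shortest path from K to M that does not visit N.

61

Candidate routes:
K-O-P-L-M: 7 + 20 + 14 + 20 = 61
K-J-P-L-M: 18 + 18 + 14 + 20 = 70
K-O-J-P-L-M: 7 + 8 + 18 + 14 + 20 = 67
The minimum is 61.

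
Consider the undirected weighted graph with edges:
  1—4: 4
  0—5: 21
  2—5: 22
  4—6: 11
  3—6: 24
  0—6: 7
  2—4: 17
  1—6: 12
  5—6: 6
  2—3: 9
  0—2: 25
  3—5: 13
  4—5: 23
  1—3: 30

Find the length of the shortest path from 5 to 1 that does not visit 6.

27

Comparing a few candidate routes:
5 -> 3 -> 1: 13 + 30 = 43
5 -> 2 -> 3 -> 1: 22 + 9 + 30 = 61
5 -> 4 -> 1: 23 + 4 = 27
5 -> 3 -> 2 -> 4 -> 1: 13 + 9 + 17 + 4 = 43
5 -> 2 -> 4 -> 1: 22 + 17 + 4 = 43
The minimum is 27.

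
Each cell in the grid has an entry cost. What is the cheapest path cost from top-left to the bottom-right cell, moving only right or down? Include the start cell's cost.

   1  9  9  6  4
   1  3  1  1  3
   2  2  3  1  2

10

Path r0c0 -> r1c0 -> r1c1 -> r1c2 -> r1c3 -> r2c3 -> r2c4: 1 + 1 + 3 + 1 + 1 + 1 + 2 = 10.
For comparison, the top-then-right route costs 34.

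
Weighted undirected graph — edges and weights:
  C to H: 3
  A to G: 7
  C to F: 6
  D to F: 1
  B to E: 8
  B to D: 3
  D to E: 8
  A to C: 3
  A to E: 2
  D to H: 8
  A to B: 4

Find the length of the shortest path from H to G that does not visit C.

22

Some routes from H to G avoiding C:
H-D-B-E-A-G: 8 + 3 + 8 + 2 + 7 = 28
H-D-E-A-G: 8 + 8 + 2 + 7 = 25
H-D-B-A-G: 8 + 3 + 4 + 7 = 22
Best route has total 22.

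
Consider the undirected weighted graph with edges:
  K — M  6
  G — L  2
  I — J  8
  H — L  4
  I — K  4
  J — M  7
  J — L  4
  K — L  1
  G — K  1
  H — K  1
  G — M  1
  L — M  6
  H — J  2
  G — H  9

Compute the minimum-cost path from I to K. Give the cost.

Some routes from I to K:
I-J-H-K: 8 + 2 + 1 = 11
I-J-H-L-K: 8 + 2 + 4 + 1 = 15
I-K: 4
I-J-L-K: 8 + 4 + 1 = 13
Best route has total 4.

4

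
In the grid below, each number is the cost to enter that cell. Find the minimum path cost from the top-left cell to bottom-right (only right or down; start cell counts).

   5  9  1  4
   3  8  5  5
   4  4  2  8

Path (0,0)→(1,0)→(2,0)→(2,1)→(2,2)→(2,3): 5 + 3 + 4 + 4 + 2 + 8 = 26.
(Top row then right column would cost 32.)

26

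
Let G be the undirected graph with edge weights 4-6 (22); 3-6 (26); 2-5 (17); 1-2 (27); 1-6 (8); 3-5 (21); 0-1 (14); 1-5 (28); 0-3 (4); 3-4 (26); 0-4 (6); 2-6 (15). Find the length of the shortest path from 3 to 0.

4

A few of the 3→0 routes:
3 → 6 → 4 → 0: 26 + 22 + 6 = 54
3 → 0: 4
3 → 5 → 1 → 0: 21 + 28 + 14 = 63
3 → 6 → 1 → 0: 26 + 8 + 14 = 48
3 → 4 → 0: 26 + 6 = 32
3 → 4 → 6 → 1 → 0: 26 + 22 + 8 + 14 = 70
The minimum is 4.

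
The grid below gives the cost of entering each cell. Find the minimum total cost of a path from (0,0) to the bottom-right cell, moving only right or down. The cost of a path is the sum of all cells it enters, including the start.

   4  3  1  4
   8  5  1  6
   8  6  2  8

Best path: [0,0] [0,1] [0,2] [1,2] [2,2] [2,3]
Cost: 4 + 3 + 1 + 1 + 2 + 8 = 19
For comparison, the top-then-right route costs 26.

19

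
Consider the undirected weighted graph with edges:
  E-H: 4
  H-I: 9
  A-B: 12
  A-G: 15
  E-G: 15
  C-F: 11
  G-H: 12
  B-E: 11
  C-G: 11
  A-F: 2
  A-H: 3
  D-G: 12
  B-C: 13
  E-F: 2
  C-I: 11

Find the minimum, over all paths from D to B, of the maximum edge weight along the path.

12

A few of the D→B routes:
D → G → H → I → C → F → A → B: max(12, 12, 9, 11, 11, 2, 12) = 12
D → G → H → E → F → A → B: max(12, 12, 4, 2, 2, 12) = 12
D → G → H → I → C → F → E → B: max(12, 12, 9, 11, 11, 2, 11) = 12
D → G → H → A → F → E → B: max(12, 12, 3, 2, 2, 11) = 12
D → G → H → A → B: max(12, 12, 3, 12) = 12
D → G → H → E → B: max(12, 12, 4, 11) = 12
The minimum achievable maximum is 12.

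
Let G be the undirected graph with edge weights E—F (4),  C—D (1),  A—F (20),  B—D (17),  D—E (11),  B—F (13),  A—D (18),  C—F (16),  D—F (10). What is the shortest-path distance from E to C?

12

Some routes from E to C:
E - D - F - C: 11 + 10 + 16 = 37
E - F - C: 4 + 16 = 20
E - F - B - D - C: 4 + 13 + 17 + 1 = 35
E - F - D - C: 4 + 10 + 1 = 15
E - D - C: 11 + 1 = 12
Best route has total 12.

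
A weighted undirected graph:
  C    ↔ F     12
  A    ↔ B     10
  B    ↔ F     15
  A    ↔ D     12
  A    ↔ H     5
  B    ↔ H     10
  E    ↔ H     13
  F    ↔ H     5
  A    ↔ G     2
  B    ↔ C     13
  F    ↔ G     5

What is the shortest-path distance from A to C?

19

Some routes from A to C:
A - H - F - C: 5 + 5 + 12 = 22
A - G - F - H - B - C: 2 + 5 + 5 + 10 + 13 = 35
A - H - B - C: 5 + 10 + 13 = 28
A - G - F - C: 2 + 5 + 12 = 19
A - B - C: 10 + 13 = 23
The minimum is 19.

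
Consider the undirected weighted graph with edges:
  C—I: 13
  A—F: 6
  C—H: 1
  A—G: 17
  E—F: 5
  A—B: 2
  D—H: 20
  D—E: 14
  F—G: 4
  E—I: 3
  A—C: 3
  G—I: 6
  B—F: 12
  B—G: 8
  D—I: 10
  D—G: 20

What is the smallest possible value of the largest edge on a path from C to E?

Checking several routes:
C -> A -> B -> G -> F -> E: max(3, 2, 8, 4, 5) = 8
C -> A -> F -> E: max(3, 6, 5) = 6
C -> A -> F -> G -> I -> E: max(3, 6, 4, 6, 3) = 6
C -> A -> B -> G -> I -> E: max(3, 2, 8, 6, 3) = 8
The minimum achievable maximum is 6.

6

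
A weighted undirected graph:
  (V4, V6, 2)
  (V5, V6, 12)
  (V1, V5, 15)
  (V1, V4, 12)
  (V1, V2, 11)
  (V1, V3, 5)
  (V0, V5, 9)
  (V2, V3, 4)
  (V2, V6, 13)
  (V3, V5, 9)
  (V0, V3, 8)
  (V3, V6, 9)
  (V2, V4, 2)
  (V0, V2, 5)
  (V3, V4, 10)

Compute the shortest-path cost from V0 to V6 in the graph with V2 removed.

A few of the V0→V6 routes:
V0-V3-V4-V6: 8 + 10 + 2 = 20
V0-V5-V6: 9 + 12 = 21
V0-V5-V3-V6: 9 + 9 + 9 = 27
V0-V3-V6: 8 + 9 = 17
The minimum is 17.

17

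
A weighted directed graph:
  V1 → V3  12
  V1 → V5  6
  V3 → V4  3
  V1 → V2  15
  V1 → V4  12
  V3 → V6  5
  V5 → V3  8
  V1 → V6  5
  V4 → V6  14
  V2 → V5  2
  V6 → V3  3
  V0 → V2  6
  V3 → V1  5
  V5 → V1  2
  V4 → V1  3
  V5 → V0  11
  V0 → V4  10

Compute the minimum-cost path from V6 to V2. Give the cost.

23

Paths from V6 to V2:
V6-V3-V4-V1-V2: 3 + 3 + 3 + 15 = 24
V6-V3-V1-V2: 3 + 5 + 15 = 23
V6-V3-V1-V5-V0-V2: 3 + 5 + 6 + 11 + 6 = 31
V6-V3-V4-V1-V5-V0-V2: 3 + 3 + 3 + 6 + 11 + 6 = 32
The minimum is 23.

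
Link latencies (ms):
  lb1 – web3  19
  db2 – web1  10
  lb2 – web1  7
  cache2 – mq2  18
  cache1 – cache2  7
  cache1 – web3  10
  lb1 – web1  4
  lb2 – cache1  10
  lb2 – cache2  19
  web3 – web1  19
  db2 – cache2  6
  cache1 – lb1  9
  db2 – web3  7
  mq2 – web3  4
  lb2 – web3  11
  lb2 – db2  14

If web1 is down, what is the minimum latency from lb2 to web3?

Some routes from lb2 to web3 avoiding web1:
lb2-cache2-db2-web3: 19 + 6 + 7 = 32
lb2-cache1-web3: 10 + 10 = 20
lb2-db2-web3: 14 + 7 = 21
lb2-cache1-cache2-db2-web3: 10 + 7 + 6 + 7 = 30
lb2-web3: 11
Shortest: 11 ms.

11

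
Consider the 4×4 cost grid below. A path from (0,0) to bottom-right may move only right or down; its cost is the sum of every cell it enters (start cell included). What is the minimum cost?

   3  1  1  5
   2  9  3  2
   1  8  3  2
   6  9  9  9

21

Take [0,0]→[0,1]→[0,2]→[1,2]→[1,3]→[2,3]→[3,3] for a total of 3 + 1 + 1 + 3 + 2 + 2 + 9 = 21.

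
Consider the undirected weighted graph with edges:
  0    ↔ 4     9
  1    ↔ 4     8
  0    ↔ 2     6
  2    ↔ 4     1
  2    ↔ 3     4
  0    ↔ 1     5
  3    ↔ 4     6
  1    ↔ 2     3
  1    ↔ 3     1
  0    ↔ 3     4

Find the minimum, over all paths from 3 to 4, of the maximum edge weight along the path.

3

Checking several routes:
3-0-1-2-4: max(4, 5, 3, 1) = 5
3-2-4: max(4, 1) = 4
3-1-2-4: max(1, 3, 1) = 3
Smallest bottleneck: 3.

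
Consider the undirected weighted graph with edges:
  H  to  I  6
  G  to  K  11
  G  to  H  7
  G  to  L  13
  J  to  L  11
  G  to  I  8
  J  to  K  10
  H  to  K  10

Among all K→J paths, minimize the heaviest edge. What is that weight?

10

Candidate routes:
K - G - L - J: max(11, 13, 11) = 13
K - H - I - G - L - J: max(10, 6, 8, 13, 11) = 13
K - J: max(10) = 10
K - H - G - L - J: max(10, 7, 13, 11) = 13
Best route has worst link 10.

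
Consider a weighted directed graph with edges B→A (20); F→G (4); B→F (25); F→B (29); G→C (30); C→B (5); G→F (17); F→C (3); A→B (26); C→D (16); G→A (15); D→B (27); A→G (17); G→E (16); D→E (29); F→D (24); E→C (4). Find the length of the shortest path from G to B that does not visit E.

Comparing a few candidate routes:
G → A → B: 15 + 26 = 41
G → F → C → B: 17 + 3 + 5 = 25
G → C → B: 30 + 5 = 35
G → F → B: 17 + 29 = 46
The minimum is 25.

25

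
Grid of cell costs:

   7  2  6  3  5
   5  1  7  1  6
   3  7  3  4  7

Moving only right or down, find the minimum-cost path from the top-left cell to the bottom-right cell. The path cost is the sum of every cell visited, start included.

29

Path [0,0] -> [0,1] -> [1,1] -> [1,2] -> [1,3] -> [2,3] -> [2,4]: 7 + 2 + 1 + 7 + 1 + 4 + 7 = 29.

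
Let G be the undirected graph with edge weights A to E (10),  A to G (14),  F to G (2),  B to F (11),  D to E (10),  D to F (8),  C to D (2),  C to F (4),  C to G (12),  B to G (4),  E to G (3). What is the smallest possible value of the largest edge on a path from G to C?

Some routes from G to C:
G→E→D→F→C: max(3, 10, 8, 4) = 10
G→E→D→C: max(3, 10, 2) = 10
G→B→F→C: max(4, 11, 4) = 11
G→F→C: max(2, 4) = 4
G→F→D→C: max(2, 8, 2) = 8
Smallest bottleneck: 4.

4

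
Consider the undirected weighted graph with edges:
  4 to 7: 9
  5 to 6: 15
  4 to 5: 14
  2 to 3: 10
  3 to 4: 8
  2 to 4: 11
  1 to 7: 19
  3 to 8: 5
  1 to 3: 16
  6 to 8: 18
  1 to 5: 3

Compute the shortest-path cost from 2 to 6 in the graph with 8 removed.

40

A few of the 2→6 routes:
2 -> 4 -> 5 -> 6: 11 + 14 + 15 = 40
2 -> 3 -> 4 -> 5 -> 6: 10 + 8 + 14 + 15 = 47
2 -> 3 -> 1 -> 5 -> 6: 10 + 16 + 3 + 15 = 44
Shortest: 40.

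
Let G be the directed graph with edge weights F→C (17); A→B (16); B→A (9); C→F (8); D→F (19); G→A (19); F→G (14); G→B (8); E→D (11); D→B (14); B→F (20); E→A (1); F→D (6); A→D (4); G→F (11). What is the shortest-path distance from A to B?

Routes from A to B:
A→B: 16
A→D→F→G→B: 4 + 19 + 14 + 8 = 45
A→D→B: 4 + 14 = 18
The minimum is 16.

16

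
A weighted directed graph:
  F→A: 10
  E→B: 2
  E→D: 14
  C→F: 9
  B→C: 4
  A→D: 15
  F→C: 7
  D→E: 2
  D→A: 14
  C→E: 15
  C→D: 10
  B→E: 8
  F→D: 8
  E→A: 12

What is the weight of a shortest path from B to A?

Checking several routes:
B→C→F→A: 4 + 9 + 10 = 23
B→E→A: 8 + 12 = 20
B→C→D→A: 4 + 10 + 14 = 28
B→C→D→E→A: 4 + 10 + 2 + 12 = 28
B→C→F→D→A: 4 + 9 + 8 + 14 = 35
B→C→E→A: 4 + 15 + 12 = 31
The minimum is 20.

20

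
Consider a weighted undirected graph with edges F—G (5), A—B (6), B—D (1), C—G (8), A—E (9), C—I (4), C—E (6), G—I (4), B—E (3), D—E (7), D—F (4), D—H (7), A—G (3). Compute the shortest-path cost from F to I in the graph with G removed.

18

Candidate routes:
F→D→B→A→E→C→I: 4 + 1 + 6 + 9 + 6 + 4 = 30
F→D→B→E→C→I: 4 + 1 + 3 + 6 + 4 = 18
F→D→E→C→I: 4 + 7 + 6 + 4 = 21
The minimum is 18.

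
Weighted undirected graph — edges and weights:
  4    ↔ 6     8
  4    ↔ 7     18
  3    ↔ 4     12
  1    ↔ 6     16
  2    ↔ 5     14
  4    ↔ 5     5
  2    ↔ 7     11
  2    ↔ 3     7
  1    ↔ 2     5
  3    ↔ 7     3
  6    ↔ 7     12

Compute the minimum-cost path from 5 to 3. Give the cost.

17

Some routes from 5 to 3:
5 - 4 - 3: 5 + 12 = 17
5 - 2 - 3: 14 + 7 = 21
5 - 4 - 7 - 3: 5 + 18 + 3 = 26
The minimum is 17.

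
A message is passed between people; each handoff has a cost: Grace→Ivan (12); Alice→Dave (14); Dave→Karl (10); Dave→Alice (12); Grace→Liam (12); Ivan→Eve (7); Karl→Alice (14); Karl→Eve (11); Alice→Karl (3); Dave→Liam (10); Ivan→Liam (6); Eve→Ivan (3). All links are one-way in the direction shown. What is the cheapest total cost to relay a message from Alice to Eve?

14

Routes from Alice to Eve:
Alice→Karl→Eve: 3 + 11 = 14
Alice→Dave→Karl→Eve: 14 + 10 + 11 = 35
Best route has total 14.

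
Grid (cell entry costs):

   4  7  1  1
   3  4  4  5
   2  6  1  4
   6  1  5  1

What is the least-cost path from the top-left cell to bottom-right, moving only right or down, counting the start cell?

One optimal route is [0,0] -> [1,0] -> [1,1] -> [1,2] -> [2,2] -> [2,3] -> [3,3].
Its cost is 4 + 3 + 4 + 4 + 1 + 4 + 1 = 21.

21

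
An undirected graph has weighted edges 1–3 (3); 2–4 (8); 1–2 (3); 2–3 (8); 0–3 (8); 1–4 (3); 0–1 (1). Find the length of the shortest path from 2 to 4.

6

Paths from 2 to 4:
2 -> 4: 8
2 -> 3 -> 0 -> 1 -> 4: 8 + 8 + 1 + 3 = 20
2 -> 3 -> 1 -> 4: 8 + 3 + 3 = 14
2 -> 1 -> 4: 3 + 3 = 6
The minimum is 6.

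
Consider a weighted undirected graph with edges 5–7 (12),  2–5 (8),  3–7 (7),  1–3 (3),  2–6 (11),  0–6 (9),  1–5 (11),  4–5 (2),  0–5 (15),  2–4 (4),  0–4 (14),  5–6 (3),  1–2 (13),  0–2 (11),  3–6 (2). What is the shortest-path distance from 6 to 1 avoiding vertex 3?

14

Checking several routes:
6 → 5 → 1: 3 + 11 = 14
6 → 5 → 4 → 2 → 1: 3 + 2 + 4 + 13 = 22
6 → 2 → 1: 11 + 13 = 24
Shortest: 14.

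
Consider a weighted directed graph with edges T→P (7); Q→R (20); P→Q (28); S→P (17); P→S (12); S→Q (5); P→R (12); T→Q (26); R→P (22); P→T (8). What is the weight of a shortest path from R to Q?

39

Routes from R to Q:
R - P - S - Q: 22 + 12 + 5 = 39
R - P - Q: 22 + 28 = 50
R - P - T - Q: 22 + 8 + 26 = 56
The minimum is 39.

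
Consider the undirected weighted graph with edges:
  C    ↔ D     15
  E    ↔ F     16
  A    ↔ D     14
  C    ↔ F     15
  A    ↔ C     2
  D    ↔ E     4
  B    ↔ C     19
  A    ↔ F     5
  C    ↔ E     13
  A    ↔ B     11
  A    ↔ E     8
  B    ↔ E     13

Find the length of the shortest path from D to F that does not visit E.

A few of the D→F routes:
D -> C -> A -> F: 15 + 2 + 5 = 22
D -> C -> F: 15 + 15 = 30
D -> C -> B -> A -> F: 15 + 19 + 11 + 5 = 50
D -> A -> F: 14 + 5 = 19
D -> A -> C -> F: 14 + 2 + 15 = 31
Shortest: 19.

19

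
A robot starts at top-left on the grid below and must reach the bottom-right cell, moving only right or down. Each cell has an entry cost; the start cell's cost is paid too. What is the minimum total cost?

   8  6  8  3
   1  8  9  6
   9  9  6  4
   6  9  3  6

41

Take r0c0 r0c1 r0c2 r0c3 r1c3 r2c3 r3c3 for a total of 8 + 6 + 8 + 3 + 6 + 4 + 6 = 41.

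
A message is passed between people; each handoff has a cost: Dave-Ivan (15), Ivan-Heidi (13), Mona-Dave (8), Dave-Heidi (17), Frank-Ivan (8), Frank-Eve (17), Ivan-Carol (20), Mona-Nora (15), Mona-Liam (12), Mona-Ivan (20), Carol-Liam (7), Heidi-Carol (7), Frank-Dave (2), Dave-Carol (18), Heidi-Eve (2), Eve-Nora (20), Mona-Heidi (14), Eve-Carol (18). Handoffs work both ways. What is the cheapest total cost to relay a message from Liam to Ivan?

27

A few of the Liam→Ivan routes:
Liam → Mona → Dave → Frank → Ivan: 12 + 8 + 2 + 8 = 30
Liam → Mona → Ivan: 12 + 20 = 32
Liam → Mona → Dave → Ivan: 12 + 8 + 15 = 35
Liam → Carol → Dave → Frank → Ivan: 7 + 18 + 2 + 8 = 35
Liam → Carol → Heidi → Ivan: 7 + 7 + 13 = 27
Liam → Carol → Ivan: 7 + 20 = 27
Best route has total 27.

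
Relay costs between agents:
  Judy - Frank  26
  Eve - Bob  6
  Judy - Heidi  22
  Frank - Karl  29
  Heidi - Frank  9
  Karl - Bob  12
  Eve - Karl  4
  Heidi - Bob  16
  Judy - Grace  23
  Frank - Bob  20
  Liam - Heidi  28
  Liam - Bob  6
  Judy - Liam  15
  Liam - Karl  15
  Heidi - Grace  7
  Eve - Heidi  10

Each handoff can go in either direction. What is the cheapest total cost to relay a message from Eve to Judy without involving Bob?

32

Some routes from Eve to Judy avoiding Bob:
Eve -> Heidi -> Judy: 10 + 22 = 32
Eve -> Heidi -> Grace -> Judy: 10 + 7 + 23 = 40
Eve -> Karl -> Liam -> Judy: 4 + 15 + 15 = 34
Shortest: 32.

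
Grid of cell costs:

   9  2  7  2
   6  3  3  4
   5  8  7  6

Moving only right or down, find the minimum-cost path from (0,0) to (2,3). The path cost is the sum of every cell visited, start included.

One optimal route is r0c0 -> r0c1 -> r1c1 -> r1c2 -> r1c3 -> r2c3.
Its cost is 9 + 2 + 3 + 3 + 4 + 6 = 27.

27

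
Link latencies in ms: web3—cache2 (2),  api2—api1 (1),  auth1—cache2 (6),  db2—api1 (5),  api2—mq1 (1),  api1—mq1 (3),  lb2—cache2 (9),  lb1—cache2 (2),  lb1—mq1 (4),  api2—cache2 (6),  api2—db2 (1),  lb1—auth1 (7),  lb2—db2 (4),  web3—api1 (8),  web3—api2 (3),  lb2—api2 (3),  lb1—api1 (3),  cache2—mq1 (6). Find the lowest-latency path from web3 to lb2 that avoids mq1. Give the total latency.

A few of the web3→lb2 routes:
web3 -> cache2 -> api2 -> lb2: 2 + 6 + 3 = 11
web3 -> cache2 -> lb1 -> api1 -> api2 -> lb2: 2 + 2 + 3 + 1 + 3 = 11
web3 -> api2 -> db2 -> lb2: 3 + 1 + 4 = 8
web3 -> cache2 -> lb2: 2 + 9 = 11
web3 -> api1 -> api2 -> lb2: 8 + 1 + 3 = 12
web3 -> api2 -> lb2: 3 + 3 = 6
Best route has total 6 ms.

6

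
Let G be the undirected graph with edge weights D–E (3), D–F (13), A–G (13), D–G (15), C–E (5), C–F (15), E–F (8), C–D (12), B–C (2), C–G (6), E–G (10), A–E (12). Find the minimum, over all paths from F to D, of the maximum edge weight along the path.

Checking several routes:
F→E→A→G→C→D: max(8, 12, 13, 6, 12) = 13
F→E→G→C→D: max(8, 10, 6, 12) = 12
F→E→C→D: max(8, 5, 12) = 12
F→D: max(13) = 13
F→E→D: max(8, 3) = 8
Smallest bottleneck: 8.

8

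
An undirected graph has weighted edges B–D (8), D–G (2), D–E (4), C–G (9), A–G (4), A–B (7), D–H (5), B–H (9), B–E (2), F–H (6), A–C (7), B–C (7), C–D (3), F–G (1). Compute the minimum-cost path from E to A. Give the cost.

A few of the E→A routes:
E -> B -> A: 2 + 7 = 9
E -> D -> G -> A: 4 + 2 + 4 = 10
E -> B -> D -> G -> A: 2 + 8 + 2 + 4 = 16
E -> D -> C -> A: 4 + 3 + 7 = 14
The minimum is 9.

9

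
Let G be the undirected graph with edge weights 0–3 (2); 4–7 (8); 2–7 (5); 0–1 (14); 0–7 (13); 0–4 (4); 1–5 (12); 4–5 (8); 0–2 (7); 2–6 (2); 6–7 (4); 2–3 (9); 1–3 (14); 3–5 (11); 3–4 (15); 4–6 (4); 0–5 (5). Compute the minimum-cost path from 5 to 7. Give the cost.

Checking several routes:
5 → 0 → 4 → 6 → 7: 5 + 4 + 4 + 4 = 17
5 → 4 → 7: 8 + 8 = 16
5 → 0 → 4 → 7: 5 + 4 + 8 = 17
5 → 0 → 2 → 7: 5 + 7 + 5 = 17
5 → 4 → 6 → 7: 8 + 4 + 4 = 16
Shortest: 16.

16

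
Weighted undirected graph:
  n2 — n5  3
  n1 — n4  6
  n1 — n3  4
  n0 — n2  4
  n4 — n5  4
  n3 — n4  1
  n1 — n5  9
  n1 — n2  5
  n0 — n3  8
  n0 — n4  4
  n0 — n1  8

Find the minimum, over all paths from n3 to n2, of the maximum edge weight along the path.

Some routes from n3 to n2:
n3 → n1 → n2: max(4, 5) = 5
n3 → n4 → n5 → n2: max(1, 4, 3) = 4
n3 → n4 → n0 → n2: max(1, 4, 4) = 4
The minimum achievable maximum is 4.

4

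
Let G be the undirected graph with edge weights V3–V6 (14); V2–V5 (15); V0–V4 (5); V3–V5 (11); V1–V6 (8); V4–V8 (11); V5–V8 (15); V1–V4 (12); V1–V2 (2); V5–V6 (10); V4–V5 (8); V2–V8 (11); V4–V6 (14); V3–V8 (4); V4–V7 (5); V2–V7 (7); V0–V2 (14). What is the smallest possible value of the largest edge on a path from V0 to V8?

Checking several routes:
V0 → V4 → V5 → V3 → V8: max(5, 8, 11, 4) = 11
V0 → V4 → V7 → V2 → V1 → V6 → V5 → V3 → V8: max(5, 5, 7, 2, 8, 10, 11, 4) = 11
V0 → V4 → V5 → V6 → V1 → V2 → V8: max(5, 8, 10, 8, 2, 11) = 11
V0 → V4 → V7 → V2 → V8: max(5, 5, 7, 11) = 11
The minimum achievable maximum is 11.

11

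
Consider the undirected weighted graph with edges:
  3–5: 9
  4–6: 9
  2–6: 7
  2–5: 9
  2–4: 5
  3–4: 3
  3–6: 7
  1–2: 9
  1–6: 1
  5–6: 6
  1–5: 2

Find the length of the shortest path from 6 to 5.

3

A few of the 6→5 routes:
6 -> 2 -> 5: 7 + 9 = 16
6 -> 5: 6
6 -> 3 -> 5: 7 + 9 = 16
6 -> 1 -> 5: 1 + 2 = 3
The minimum is 3.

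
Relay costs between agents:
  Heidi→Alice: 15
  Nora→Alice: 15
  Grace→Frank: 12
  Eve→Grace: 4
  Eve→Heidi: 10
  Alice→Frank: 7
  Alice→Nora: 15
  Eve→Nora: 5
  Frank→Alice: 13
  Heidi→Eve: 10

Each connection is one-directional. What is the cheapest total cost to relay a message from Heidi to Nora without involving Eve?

30

Routes from Heidi to Nora avoiding Eve:
Heidi - Alice - Nora: 15 + 15 = 30
Best route has total 30.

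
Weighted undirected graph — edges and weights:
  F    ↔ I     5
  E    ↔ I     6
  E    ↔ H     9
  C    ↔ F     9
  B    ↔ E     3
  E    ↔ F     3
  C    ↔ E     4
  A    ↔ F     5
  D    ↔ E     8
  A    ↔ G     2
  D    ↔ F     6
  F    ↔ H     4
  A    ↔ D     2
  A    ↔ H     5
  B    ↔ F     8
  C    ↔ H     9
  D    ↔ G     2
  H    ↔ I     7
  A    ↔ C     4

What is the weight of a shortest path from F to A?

Checking several routes:
F -> A: 5
F -> E -> D -> A: 3 + 8 + 2 = 13
F -> H -> A: 4 + 5 = 9
F -> D -> A: 6 + 2 = 8
F -> E -> C -> A: 3 + 4 + 4 = 11
F -> D -> G -> A: 6 + 2 + 2 = 10
Shortest: 5.

5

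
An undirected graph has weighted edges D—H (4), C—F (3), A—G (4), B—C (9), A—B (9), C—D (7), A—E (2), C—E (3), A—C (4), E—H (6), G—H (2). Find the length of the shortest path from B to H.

Comparing a few candidate routes:
B→C→E→A→G→H: 9 + 3 + 2 + 4 + 2 = 20
B→C→D→H: 9 + 7 + 4 = 20
B→C→A→G→H: 9 + 4 + 4 + 2 = 19
B→A→G→H: 9 + 4 + 2 = 15
B→C→E→H: 9 + 3 + 6 = 18
B→A→E→H: 9 + 2 + 6 = 17
Best route has total 15.

15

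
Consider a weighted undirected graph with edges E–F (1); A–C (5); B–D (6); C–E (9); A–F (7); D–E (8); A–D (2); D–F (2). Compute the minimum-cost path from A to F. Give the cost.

4

Comparing a few candidate routes:
A→F: 7
A→D→F: 2 + 2 = 4
A→C→E→F: 5 + 9 + 1 = 15
A→D→E→F: 2 + 8 + 1 = 11
Best route has total 4.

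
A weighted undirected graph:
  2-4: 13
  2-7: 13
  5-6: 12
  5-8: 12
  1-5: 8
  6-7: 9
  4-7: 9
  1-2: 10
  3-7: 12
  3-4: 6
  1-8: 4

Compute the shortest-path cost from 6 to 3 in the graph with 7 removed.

Candidate routes:
6-5-1-2-4-3: 12 + 8 + 10 + 13 + 6 = 49
6-5-8-1-2-4-3: 12 + 12 + 4 + 10 + 13 + 6 = 57
Best route has total 49.

49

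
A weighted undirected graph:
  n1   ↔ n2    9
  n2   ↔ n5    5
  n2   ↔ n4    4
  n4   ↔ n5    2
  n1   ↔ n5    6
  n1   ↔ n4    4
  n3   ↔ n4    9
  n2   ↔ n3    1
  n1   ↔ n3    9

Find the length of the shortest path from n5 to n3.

6

Checking several routes:
n5 -> n4 -> n3: 2 + 9 = 11
n5 -> n4 -> n2 -> n3: 2 + 4 + 1 = 7
n5 -> n2 -> n3: 5 + 1 = 6
n5 -> n1 -> n3: 6 + 9 = 15
The minimum is 6.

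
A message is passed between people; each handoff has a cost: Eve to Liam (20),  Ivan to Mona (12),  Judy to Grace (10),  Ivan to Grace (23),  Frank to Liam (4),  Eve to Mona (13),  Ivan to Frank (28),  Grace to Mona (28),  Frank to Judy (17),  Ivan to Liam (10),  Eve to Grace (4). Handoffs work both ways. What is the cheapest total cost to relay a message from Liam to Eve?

A few of the Liam→Eve routes:
Liam -> Ivan -> Mona -> Grace -> Eve: 10 + 12 + 28 + 4 = 54
Liam -> Frank -> Judy -> Grace -> Eve: 4 + 17 + 10 + 4 = 35
Liam -> Eve: 20
Liam -> Ivan -> Grace -> Eve: 10 + 23 + 4 = 37
Liam -> Ivan -> Mona -> Eve: 10 + 12 + 13 = 35
Best route has total 20.

20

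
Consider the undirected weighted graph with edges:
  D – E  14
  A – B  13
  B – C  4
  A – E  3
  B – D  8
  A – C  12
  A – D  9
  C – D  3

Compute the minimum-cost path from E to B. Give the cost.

16

Some routes from E to B:
E - A - B: 3 + 13 = 16
E - A - D - C - B: 3 + 9 + 3 + 4 = 19
E - D - C - B: 14 + 3 + 4 = 21
E - A - D - B: 3 + 9 + 8 = 20
E - A - C - B: 3 + 12 + 4 = 19
Best route has total 16.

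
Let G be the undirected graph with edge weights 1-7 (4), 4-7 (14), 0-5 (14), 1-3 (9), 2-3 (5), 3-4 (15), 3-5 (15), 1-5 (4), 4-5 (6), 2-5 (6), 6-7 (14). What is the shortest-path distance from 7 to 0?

22

A few of the 7→0 routes:
7→1→3→2→5→0: 4 + 9 + 5 + 6 + 14 = 38
7→1→5→0: 4 + 4 + 14 = 22
7→1→3→5→0: 4 + 9 + 15 + 14 = 42
7→4→3→2→5→0: 14 + 15 + 5 + 6 + 14 = 54
7→1→3→4→5→0: 4 + 9 + 15 + 6 + 14 = 48
7→4→5→0: 14 + 6 + 14 = 34
The minimum is 22.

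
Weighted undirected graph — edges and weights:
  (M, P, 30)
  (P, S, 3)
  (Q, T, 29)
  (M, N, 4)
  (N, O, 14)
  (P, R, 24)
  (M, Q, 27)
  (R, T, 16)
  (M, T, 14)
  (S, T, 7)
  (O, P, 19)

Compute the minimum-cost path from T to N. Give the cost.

18

Comparing a few candidate routes:
T - M - N: 14 + 4 = 18
T - S - P - M - N: 7 + 3 + 30 + 4 = 44
T - S - P - O - N: 7 + 3 + 19 + 14 = 43
Best route has total 18.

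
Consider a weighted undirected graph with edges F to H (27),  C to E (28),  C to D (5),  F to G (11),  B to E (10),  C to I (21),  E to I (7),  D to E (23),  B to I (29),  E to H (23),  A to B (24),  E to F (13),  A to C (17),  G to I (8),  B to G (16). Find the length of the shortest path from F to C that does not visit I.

Comparing a few candidate routes:
F - E - B - A - C: 13 + 10 + 24 + 17 = 64
F - E - D - C: 13 + 23 + 5 = 41
F - E - C: 13 + 28 = 41
F - G - B - E - C: 11 + 16 + 10 + 28 = 65
Shortest: 41.

41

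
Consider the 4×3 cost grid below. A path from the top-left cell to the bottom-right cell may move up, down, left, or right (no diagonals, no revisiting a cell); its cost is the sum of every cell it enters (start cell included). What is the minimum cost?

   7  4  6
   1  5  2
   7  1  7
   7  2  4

Path (0,0)→(1,0)→(1,1)→(2,1)→(3,1)→(3,2): 7 + 1 + 5 + 1 + 2 + 4 = 20.

20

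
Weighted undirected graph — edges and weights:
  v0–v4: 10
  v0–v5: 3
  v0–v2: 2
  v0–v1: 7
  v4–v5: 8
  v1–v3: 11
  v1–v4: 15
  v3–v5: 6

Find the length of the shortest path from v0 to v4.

Some routes from v0 to v4:
v0→v4: 10
v0→v1→v4: 7 + 15 = 22
v0→v5→v4: 3 + 8 = 11
Shortest: 10.

10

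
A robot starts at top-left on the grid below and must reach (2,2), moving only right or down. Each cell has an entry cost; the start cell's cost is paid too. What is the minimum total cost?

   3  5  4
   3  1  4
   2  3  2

Path [0,0] -> [1,0] -> [1,1] -> [2,1] -> [2,2]: 3 + 3 + 1 + 3 + 2 = 12.
For comparison, the top-then-right route costs 18.

12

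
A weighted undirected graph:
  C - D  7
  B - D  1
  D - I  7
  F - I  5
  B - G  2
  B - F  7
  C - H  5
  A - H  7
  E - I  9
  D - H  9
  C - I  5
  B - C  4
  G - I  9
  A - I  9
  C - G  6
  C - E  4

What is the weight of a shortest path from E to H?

Comparing a few candidate routes:
E → C → D → H: 4 + 7 + 9 = 20
E → C → H: 4 + 5 = 9
E → C → G → B → D → H: 4 + 6 + 2 + 1 + 9 = 22
E → I → C → H: 9 + 5 + 5 = 19
E → C → B → D → H: 4 + 4 + 1 + 9 = 18
E → I → D → H: 9 + 7 + 9 = 25
Best route has total 9.

9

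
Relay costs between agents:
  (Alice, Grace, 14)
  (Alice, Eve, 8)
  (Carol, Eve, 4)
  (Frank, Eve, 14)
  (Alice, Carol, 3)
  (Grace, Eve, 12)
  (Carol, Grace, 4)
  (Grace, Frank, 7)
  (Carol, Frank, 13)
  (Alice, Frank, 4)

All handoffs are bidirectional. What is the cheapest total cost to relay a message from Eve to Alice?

A few of the Eve→Alice routes:
Eve -> Grace -> Carol -> Alice: 12 + 4 + 3 = 19
Eve -> Frank -> Alice: 14 + 4 = 18
Eve -> Alice: 8
Eve -> Carol -> Frank -> Alice: 4 + 13 + 4 = 21
Eve -> Carol -> Alice: 4 + 3 = 7
Eve -> Carol -> Grace -> Frank -> Alice: 4 + 4 + 7 + 4 = 19
Shortest: 7.

7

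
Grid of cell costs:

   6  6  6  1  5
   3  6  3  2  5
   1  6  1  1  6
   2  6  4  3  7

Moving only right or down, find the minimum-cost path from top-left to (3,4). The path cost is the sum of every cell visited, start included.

28

One optimal route is [0,0] -> [1,0] -> [2,0] -> [2,1] -> [2,2] -> [2,3] -> [3,3] -> [3,4].
Its cost is 6 + 3 + 1 + 6 + 1 + 1 + 3 + 7 = 28.
For comparison, the top-then-right route costs 42.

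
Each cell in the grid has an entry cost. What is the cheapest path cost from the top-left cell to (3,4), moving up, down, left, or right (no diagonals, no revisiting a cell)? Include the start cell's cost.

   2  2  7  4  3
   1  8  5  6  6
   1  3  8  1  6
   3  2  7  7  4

26

Path (0,0) -> (1,0) -> (2,0) -> (2,1) -> (2,2) -> (2,3) -> (2,4) -> (3,4): 2 + 1 + 1 + 3 + 8 + 1 + 6 + 4 = 26.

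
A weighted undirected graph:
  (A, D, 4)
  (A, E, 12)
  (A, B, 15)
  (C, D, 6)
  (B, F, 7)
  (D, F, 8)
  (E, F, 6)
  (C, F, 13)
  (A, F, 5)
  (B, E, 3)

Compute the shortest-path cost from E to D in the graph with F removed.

Paths from E to D avoiding F:
E-A-D: 12 + 4 = 16
E-B-A-D: 3 + 15 + 4 = 22
Best route has total 16.

16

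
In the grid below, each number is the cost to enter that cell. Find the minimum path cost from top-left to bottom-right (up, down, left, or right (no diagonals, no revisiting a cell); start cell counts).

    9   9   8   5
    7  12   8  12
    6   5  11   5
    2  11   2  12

Cheapest: [0,0] -> [1,0] -> [2,0] -> [3,0] -> [3,1] -> [3,2] -> [3,3]
  9 + 7 + 6 + 2 + 11 + 2 + 12 = 49

49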